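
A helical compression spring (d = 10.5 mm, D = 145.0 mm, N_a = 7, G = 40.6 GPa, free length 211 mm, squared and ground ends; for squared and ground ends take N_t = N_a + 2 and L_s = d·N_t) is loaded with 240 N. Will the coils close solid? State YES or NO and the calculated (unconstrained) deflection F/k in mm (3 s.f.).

NO, δ = 83.0 mm

k = Gd⁴/(8D³N_a) = (40.6×10³)(10.5⁴)/(8·145.0³·7) = 2.8906 N/mm
N_t = 9; L_s = 10.5·9 = 94.5 mm; δ_solid = L₀ − L_s = 211 − 94.5 = 116.5 mm
δ = F/k = 240/2.8906 = 83.027 mm
δ < δ_solid → spring does not go solid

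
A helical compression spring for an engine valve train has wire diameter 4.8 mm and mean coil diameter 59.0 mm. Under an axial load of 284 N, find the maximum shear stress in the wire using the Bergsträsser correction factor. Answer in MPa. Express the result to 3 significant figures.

428 MPa

Spring index C = D/d = 59.0/4.8 = 12.2917
K_B = (4C+2)/(4C−3) = 51.167/46.167 = 1.1083
τ₀ = 8FD/(πd³) = 8·284·59.0/(π·4.8³) = 134048/347.44 = 385.82 MPa
τ_max = K·τ₀ = 1.1083 × 385.82 = 427.61 MPa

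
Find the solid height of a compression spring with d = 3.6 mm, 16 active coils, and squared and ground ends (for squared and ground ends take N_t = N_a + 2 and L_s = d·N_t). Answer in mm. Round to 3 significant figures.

squared and ground ends: N_t = N_a + 2 = 16 + 2 = 18
L_s = d·N_t = 3.6 × 18 = 64.8 mm

64.8 mm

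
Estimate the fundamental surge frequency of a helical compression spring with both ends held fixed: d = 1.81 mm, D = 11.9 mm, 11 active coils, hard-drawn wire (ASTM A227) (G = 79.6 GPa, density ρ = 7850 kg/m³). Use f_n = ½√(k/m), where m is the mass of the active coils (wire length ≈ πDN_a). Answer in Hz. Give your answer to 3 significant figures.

416 Hz

k = Gd⁴/(8D³N_a) = (79.6×10³)(1.81⁴)/(8·11.9³·11) = 5.7611 N/mm = 5761.1 N/m
Wire length L = πDN_a = π·11.9·11 = 411.23 mm
m = ρ·(πd²/4)·L = 7850 × 2.573×10⁻⁶ m² × 0.41123 m = 0.0083063 kg
f_n = ½√(k/m) = 0.5·√(5761.1/0.0083063) = 0.5·√(6.9358e+05) = 416.41 Hz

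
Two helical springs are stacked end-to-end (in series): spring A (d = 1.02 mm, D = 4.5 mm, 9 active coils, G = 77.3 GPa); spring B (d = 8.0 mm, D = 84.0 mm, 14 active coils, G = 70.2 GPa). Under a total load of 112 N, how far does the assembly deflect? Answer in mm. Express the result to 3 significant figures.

34.6 mm

k_A = Gd⁴/(8D³N_a) = (77.3×10³)(1.02⁴)/(8·4.5³·9) = 12.753 N/mm
k_B = Gd⁴/(8D³N_a) = (70.2×10³)(8.0⁴)/(8·84.0³·14) = 4.3315 N/mm
Series: 1/k_eq = 1/12.753 + 1/4.3315 = 0.30928; k_eq = 3.2333 N/mm
δ = F/k_eq = 112/3.2333 = 34.639 mm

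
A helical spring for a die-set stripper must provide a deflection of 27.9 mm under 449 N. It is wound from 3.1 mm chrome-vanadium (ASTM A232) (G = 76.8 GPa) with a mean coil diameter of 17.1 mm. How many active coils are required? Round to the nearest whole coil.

Required rate k = F/δ = 449/27.9 = 16.093 N/mm
N_a = Gd⁴/(8D³k) = (76.8×10³ × 3.1⁴)/(8 × 17.1³ × 16.093)
    = 7.09264e+06 / 643755 = 11.02 → 11 coils

11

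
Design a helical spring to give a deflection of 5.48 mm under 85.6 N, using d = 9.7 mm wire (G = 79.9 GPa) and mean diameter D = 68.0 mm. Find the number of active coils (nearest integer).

Required rate k = F/δ = 85.6/5.48 = 15.62 N/mm
N_a = Gd⁴/(8D³k) = (79.9×10³ × 9.7⁴)/(8 × 68.0³ × 15.62)
    = 7.07349e+08 / 3.92925e+07 = 18 → 18 coils

18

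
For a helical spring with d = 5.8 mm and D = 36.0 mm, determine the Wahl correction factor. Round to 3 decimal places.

1.243

C = D/d = 36.0/5.8 = 6.2069
K_W = (4C−1)/(4C−4) + 0.615/C = 23.828/20.828 + 0.0991 = 1.2431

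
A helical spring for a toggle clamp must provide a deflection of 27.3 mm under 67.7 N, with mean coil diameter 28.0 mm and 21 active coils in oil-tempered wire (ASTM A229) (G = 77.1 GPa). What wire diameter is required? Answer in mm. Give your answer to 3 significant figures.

3.30 mm

Required rate k = F/δ = 67.7/27.3 = 2.4799 N/mm
d = (8D³N_a·k / G)^(1/4) = (8·28.0³·21·2.4799 / (77.1×10³))^0.25
  = (118.62)^0.25 = 3.3002 mm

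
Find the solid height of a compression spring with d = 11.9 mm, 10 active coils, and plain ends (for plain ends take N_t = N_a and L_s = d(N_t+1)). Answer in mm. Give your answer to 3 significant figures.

plain ends: N_t = N_a = 10
L_s = d·(N_t+1) = 11.9 × 11 = 130.9 mm

131 mm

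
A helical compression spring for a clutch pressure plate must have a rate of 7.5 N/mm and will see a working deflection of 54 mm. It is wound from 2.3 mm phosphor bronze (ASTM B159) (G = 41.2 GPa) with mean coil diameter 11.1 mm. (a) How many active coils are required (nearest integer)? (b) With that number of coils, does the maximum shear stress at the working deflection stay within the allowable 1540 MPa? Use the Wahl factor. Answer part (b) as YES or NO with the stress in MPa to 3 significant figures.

(a) 14 coils; (b) YES, τ_max = 1250 MPa

N_a = Gd⁴/(8D³k) = (41.2×10³)(2.3⁴)/(8·11.1³·7.5) = 14.05 → N_a = 14
Actual rate k = Gd⁴/(8D³·14) = 7.527 N/mm
Working load F = kδ = 7.527·54 = 406.46 N
C = 11.1/2.3 = 4.8261; K_W = (4C−1)/(4C−4)+0.615/C = 1.3235
τ_max = K_W·8FD/(πd³) = 1.3235·944.27 = 1249.7 MPa
τ_max ≤ 1540 MPa → acceptable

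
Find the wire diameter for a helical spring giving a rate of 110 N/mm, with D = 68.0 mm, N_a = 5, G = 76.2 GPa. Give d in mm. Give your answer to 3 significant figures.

d = (8D³N_a·k / G)^(1/4) = (8·68.0³·5·110 / (76.2×10³))^0.25
  = (18156)^0.25 = 11.6080 mm

11.6 mm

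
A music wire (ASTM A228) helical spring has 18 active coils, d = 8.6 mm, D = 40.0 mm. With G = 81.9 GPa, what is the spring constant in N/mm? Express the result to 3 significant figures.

48.6 N/mm

k = Gd⁴/(8D³N_a) = (81.9×10³ × 8.6⁴) / (8 × 40.0³ × 18)
  = 4.48e+08 / 9.216e+06 = 48.611 N/mm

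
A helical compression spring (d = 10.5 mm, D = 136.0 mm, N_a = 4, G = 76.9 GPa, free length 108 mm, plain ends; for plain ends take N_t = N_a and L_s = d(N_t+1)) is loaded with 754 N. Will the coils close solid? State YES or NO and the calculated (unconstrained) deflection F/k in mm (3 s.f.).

YES, δ = 64.9 mm

k = Gd⁴/(8D³N_a) = (76.9×10³)(10.5⁴)/(8·136.0³·4) = 11.612 N/mm
N_t = 4; L_s = 10.5·5 = 52.5 mm; δ_solid = L₀ − L_s = 108 − 52.5 = 55.5 mm
δ = F/k = 754/11.612 = 64.931 mm
δ ≥ δ_solid → spring goes solid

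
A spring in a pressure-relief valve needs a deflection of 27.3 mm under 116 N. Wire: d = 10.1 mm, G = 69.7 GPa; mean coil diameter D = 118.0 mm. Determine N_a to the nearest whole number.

Required rate k = F/δ = 116/27.3 = 4.2491 N/mm
N_a = Gd⁴/(8D³k) = (69.7×10³ × 10.1⁴)/(8 × 118.0³ × 4.2491)
    = 7.25301e+08 / 5.58511e+07 = 12.99 → 13 coils

13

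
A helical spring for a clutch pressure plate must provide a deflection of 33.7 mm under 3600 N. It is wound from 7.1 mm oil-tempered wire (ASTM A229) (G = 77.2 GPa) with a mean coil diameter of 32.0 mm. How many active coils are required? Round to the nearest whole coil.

Required rate k = F/δ = 3600/33.7 = 106.82 N/mm
N_a = Gd⁴/(8D³k) = (77.2×10³ × 7.1⁴)/(8 × 32.0³ × 106.82)
    = 1.96178e+08 / 2.80035e+07 = 7.005 → 7 coils

7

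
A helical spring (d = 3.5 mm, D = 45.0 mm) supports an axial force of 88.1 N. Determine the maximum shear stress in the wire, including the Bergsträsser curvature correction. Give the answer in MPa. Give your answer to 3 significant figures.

260 MPa

Spring index C = D/d = 45.0/3.5 = 12.8571
K_B = (4C+2)/(4C−3) = 53.429/48.429 = 1.1032
τ₀ = 8FD/(πd³) = 8·88.1·45.0/(π·3.5³) = 31716/134.7 = 235.46 MPa
τ_max = K·τ₀ = 1.1032 × 235.46 = 259.77 MPa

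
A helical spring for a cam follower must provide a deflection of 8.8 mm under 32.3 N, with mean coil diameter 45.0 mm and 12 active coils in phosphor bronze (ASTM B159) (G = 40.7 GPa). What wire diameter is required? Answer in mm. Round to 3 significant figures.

5.30 mm

Required rate k = F/δ = 32.3/8.8 = 3.6705 N/mm
d = (8D³N_a·k / G)^(1/4) = (8·45.0³·12·3.6705 / (40.7×10³))^0.25
  = (788.92)^0.25 = 5.2998 mm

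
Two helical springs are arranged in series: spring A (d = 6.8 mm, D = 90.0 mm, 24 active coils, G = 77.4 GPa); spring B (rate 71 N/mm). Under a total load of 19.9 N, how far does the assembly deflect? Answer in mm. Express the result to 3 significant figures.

k_A = Gd⁴/(8D³N_a) = (77.4×10³)(6.8⁴)/(8·90.0³·24) = 1.1824 N/mm
Series: 1/k_eq = 1/1.1824 + 1/71 = 0.85985; k_eq = 1.163 N/mm
δ = F/k_eq = 19.9/1.163 = 17.111 mm

17.1 mm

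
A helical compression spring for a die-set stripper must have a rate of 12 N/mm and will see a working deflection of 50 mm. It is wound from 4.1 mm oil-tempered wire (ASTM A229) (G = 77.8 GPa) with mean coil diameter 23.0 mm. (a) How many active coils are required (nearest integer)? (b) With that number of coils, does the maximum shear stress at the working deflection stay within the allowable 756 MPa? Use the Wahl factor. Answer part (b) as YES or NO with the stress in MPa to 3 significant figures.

(a) 19 coils; (b) YES, τ_max = 643 MPa

N_a = Gd⁴/(8D³k) = (77.8×10³)(4.1⁴)/(8·23.0³·12) = 18.82 → N_a = 19
Actual rate k = Gd⁴/(8D³·19) = 11.887 N/mm
Working load F = kδ = 11.887·50 = 594.37 N
C = 23.0/4.1 = 5.6098; K_W = (4C−1)/(4C−4)+0.615/C = 1.2723
τ_max = K_W·8FD/(πd³) = 1.2723·505.1 = 642.65 MPa
τ_max ≤ 756 MPa → acceptable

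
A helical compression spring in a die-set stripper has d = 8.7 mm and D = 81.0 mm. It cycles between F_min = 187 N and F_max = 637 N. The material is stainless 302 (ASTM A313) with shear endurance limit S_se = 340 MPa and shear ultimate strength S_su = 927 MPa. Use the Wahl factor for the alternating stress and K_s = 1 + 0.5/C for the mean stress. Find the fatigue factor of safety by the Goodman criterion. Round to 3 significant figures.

2.59

C = D/d = 81.0/8.7 = 9.3103; K_W = (4C−1)/(4C−4)+0.615/C = 1.1563; K_s = 1+0.5/C = 1.0537
F_a = (F_max−F_min)/2 = 225 N; F_m = (F_max+F_min)/2 = 412 N
τ_a = K_W·8F_aD/(πd³) = 1.1563 × 70.477 = 81.493 MPa
τ_m = K_s·8F_mD/(πd³) = 1.0537 × 129.05 = 135.98 MPa
Goodman: 1/n_f = τ_a/S_se + τ_m/S_su = 81.493/340 + 135.98/927 = 0.23969 + 0.14669 = 0.38638
n_f = 1/0.38638 = 2.588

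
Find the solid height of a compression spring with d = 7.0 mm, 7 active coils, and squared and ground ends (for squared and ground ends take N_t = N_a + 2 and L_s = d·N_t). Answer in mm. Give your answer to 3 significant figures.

63.0 mm

squared and ground ends: N_t = N_a + 2 = 7 + 2 = 9
L_s = d·N_t = 7.0 × 9 = 63 mm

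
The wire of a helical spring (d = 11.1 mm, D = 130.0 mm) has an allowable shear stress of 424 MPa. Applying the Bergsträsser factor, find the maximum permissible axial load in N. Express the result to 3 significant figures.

C = D/d = 130.0/11.1 = 11.7117
K_B = (4C+2)/(4C−3) = 48.847/43.847 = 1.1140
τ_max = K·8FD/(πd³) → F_max = τ_allow·πd³/(8DK)
F_max = 424·π·11.1³/(8·130.0·1.1140) = 1.8217e+06/1158.6 = 1572.4 N

1570 N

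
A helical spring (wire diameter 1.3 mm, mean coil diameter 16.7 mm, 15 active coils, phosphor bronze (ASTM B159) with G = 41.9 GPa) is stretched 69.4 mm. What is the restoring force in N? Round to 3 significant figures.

14.9 N

k = Gd⁴/(8D³N_a) = (41.9×10³)(1.3⁴)/(8·16.7³·15) = 0.21412 N/mm
F = k·δ = 0.21412 × 69.4 = 14.86 N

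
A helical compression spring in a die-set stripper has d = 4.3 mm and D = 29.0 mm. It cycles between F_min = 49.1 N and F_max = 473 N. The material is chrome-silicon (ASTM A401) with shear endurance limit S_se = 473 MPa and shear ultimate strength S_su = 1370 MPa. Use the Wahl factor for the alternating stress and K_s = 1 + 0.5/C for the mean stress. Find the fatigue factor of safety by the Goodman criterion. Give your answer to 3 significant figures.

C = D/d = 29.0/4.3 = 6.7442; K_W = (4C−1)/(4C−4)+0.615/C = 1.2218; K_s = 1+0.5/C = 1.0741
F_a = (F_max−F_min)/2 = 211.95 N; F_m = (F_max+F_min)/2 = 261.05 N
τ_a = K_W·8F_aD/(πd³) = 1.2218 × 196.86 = 240.52 MPa
τ_m = K_s·8F_mD/(πd³) = 1.0741 × 242.47 = 260.45 MPa
Goodman: 1/n_f = τ_a/S_se + τ_m/S_su = 240.52/473 + 260.45/1370 = 0.50850 + 0.19011 = 0.6986
n_f = 1/0.6986 = 1.431

1.43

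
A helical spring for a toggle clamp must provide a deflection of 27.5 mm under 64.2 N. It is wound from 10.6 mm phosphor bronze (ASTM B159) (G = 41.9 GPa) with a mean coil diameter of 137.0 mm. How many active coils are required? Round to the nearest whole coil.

11

Required rate k = F/δ = 64.2/27.5 = 2.3345 N/mm
N_a = Gd⁴/(8D³k) = (41.9×10³ × 10.6⁴)/(8 × 137.0³ × 2.3345)
    = 5.28978e+08 / 4.80235e+07 = 11.01 → 11 coils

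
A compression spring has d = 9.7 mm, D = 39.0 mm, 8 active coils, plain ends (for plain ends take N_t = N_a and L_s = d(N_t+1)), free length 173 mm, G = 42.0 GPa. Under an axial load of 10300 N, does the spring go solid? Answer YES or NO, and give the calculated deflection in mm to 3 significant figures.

YES, δ = 105 mm

k = Gd⁴/(8D³N_a) = (42.0×10³)(9.7⁴)/(8·39.0³·8) = 97.941 N/mm
N_t = 8; L_s = 9.7·9 = 87.3 mm; δ_solid = L₀ − L_s = 173 − 87.3 = 85.7 mm
δ = F/k = 10300/97.941 = 105.17 mm
δ ≥ δ_solid → spring goes solid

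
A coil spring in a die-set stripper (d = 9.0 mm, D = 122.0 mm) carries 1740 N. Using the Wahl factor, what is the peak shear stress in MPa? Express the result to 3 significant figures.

819 MPa

Spring index C = D/d = 122.0/9.0 = 13.5556
K_W = (4C−1)/(4C−4) + 0.615/C = 53.222/50.222 + 0.0454 = 1.1051
τ₀ = 8FD/(πd³) = 8·1740·122.0/(π·9.0³) = 1.69824e+06/2290.2 = 741.52 MPa
τ_max = K·τ₀ = 1.1051 × 741.52 = 819.45 MPa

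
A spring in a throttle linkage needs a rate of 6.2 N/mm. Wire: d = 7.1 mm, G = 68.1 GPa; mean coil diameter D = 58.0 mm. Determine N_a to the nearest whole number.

18

N_a = Gd⁴/(8D³k) = (68.1×10³ × 7.1⁴)/(8 × 58.0³ × 6.2)
    = 1.73054e+08 / 9.67756e+06 = 17.88 → 18 coils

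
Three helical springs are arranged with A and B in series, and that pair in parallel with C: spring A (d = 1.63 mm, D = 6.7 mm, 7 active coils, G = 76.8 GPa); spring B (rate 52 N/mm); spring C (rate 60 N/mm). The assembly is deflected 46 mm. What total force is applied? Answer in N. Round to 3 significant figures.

k_A = Gd⁴/(8D³N_a) = (76.8×10³)(1.63⁴)/(8·6.7³·7) = 32.188 N/mm
Springs A,B series: k_AB = 1/(1/32.188+1/52) = 19.882 N/mm; parallel with C: k_eq = 19.882+60 = 79.882 N/mm
F = k_eq·δ = 79.882·46 = 3674.6 N

3670 N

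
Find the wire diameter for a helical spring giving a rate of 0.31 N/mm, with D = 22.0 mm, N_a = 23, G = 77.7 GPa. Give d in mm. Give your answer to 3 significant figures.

1.67 mm

d = (8D³N_a·k / G)^(1/4) = (8·22.0³·23·0.31 / (77.7×10³))^0.25
  = (7.8168)^0.25 = 1.6721 mm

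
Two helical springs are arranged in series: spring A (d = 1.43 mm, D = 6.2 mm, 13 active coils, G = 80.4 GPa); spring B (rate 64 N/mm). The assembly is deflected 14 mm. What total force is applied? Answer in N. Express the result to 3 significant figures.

157 N

k_A = Gd⁴/(8D³N_a) = (80.4×10³)(1.43⁴)/(8·6.2³·13) = 13.564 N/mm
Series: 1/k_eq = 1/13.564 + 1/64 = 0.089349; k_eq = 11.192 N/mm
F = k_eq·δ = 11.192·14 = 156.69 N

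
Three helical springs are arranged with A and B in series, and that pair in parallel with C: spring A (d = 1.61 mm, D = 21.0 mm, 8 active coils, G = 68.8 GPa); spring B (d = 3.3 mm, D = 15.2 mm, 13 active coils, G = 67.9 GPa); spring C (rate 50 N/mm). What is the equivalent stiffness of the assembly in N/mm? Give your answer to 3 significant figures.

k_A = Gd⁴/(8D³N_a) = (68.8×10³)(1.61⁴)/(8·21.0³·8) = 0.77993 N/mm
k_B = Gd⁴/(8D³N_a) = (67.9×10³)(3.3⁴)/(8·15.2³·13) = 22.048 N/mm
Springs A,B series: k_AB = 1/(1/0.77993+1/22.048) = 0.75328 N/mm; parallel with C: k_eq = 0.75328+50 = 50.753 N/mm

50.8 N/mm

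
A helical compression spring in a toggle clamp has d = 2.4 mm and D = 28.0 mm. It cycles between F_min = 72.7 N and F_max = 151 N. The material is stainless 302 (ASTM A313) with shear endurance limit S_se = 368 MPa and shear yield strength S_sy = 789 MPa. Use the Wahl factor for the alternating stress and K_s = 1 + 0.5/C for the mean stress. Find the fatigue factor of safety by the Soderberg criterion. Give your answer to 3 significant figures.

C = D/d = 28.0/2.4 = 11.6667; K_W = (4C−1)/(4C−4)+0.615/C = 1.1230; K_s = 1+0.5/C = 1.0429
F_a = (F_max−F_min)/2 = 39.15 N; F_m = (F_max+F_min)/2 = 111.85 N
τ_a = K_W·8F_aD/(πd³) = 1.1230 × 201.93 = 226.77 MPa
τ_m = K_s·8F_mD/(πd³) = 1.0429 × 576.9 = 601.62 MPa
Soderberg: 1/n_f = τ_a/S_se + τ_m/S_sy = 226.77/368 + 601.62/789 = 0.61622 + 0.76251 = 1.3787
n_f = 1/1.3787 = 0.7253

0.725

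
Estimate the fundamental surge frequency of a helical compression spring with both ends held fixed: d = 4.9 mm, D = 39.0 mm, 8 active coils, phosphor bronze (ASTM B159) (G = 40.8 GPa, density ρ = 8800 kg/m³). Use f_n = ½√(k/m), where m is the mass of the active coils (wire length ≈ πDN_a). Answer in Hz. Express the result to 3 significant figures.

k = Gd⁴/(8D³N_a) = (40.8×10³)(4.9⁴)/(8·39.0³·8) = 6.1954 N/mm = 6195.4 N/m
Wire length L = πDN_a = π·39.0·8 = 980.18 mm
m = ρ·(πd²/4)·L = 8800 × 18.857×10⁻⁶ m² × 0.98018 m = 0.16266 kg
f_n = ½√(k/m) = 0.5·√(6195.4/0.16266) = 0.5·√(38089) = 97.582 Hz

97.6 Hz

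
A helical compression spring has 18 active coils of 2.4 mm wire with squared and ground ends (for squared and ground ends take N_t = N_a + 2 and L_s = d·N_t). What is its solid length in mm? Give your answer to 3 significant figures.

48.0 mm

squared and ground ends: N_t = N_a + 2 = 18 + 2 = 20
L_s = d·N_t = 2.4 × 20 = 48 mm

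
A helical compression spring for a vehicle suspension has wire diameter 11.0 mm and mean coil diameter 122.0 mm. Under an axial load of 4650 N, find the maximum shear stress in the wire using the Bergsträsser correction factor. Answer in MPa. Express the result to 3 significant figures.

1220 MPa

Spring index C = D/d = 122.0/11.0 = 11.0909
K_B = (4C+2)/(4C−3) = 46.364/41.364 = 1.1209
τ₀ = 8FD/(πd³) = 8·4650·122.0/(π·11.0³) = 4.5384e+06/4181.5 = 1085.4 MPa
τ_max = K·τ₀ = 1.1209 × 1085.4 = 1216.6 MPa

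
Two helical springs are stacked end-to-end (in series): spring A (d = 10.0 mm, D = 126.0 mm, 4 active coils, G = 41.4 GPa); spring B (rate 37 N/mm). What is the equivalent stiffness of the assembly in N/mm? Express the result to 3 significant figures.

5.51 N/mm

k_A = Gd⁴/(8D³N_a) = (41.4×10³)(10.0⁴)/(8·126.0³·4) = 6.4675 N/mm
Series: 1/k_eq = 1/6.4675 + 1/37 = 0.18165; k_eq = 5.5052 N/mm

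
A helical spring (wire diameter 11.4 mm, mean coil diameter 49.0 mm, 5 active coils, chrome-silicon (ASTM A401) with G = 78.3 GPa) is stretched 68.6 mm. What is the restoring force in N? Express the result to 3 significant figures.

19300 N

k = Gd⁴/(8D³N_a) = (78.3×10³)(11.4⁴)/(8·49.0³·5) = 281.02 N/mm
F = k·δ = 281.02 × 68.6 = 19278 N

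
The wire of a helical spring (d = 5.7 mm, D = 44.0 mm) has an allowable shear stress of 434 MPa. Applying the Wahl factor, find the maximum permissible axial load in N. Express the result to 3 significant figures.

C = D/d = 44.0/5.7 = 7.7193
K_W = (4C−1)/(4C−4) + 0.615/C = 29.877/26.877 + 0.0797 = 1.1913
τ_max = K·8FD/(πd³) → F_max = τ_allow·πd³/(8DK)
F_max = 434·π·5.7³/(8·44.0·1.1913) = 2.525e+05/419.33 = 602.15 N

602 N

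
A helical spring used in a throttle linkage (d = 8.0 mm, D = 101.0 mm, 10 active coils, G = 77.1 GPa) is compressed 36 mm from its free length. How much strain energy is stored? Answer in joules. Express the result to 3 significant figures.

2.48 J

k = Gd⁴/(8D³N_a) = (77.1×10³)(8.0⁴)/(8·101.0³·10) = 3.8314 N/mm
U = ½kδ² = 0.5 × 3.8314 × 36² = 2482.8 N·mm = 2.4828 J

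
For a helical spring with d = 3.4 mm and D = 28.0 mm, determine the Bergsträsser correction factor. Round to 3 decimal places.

1.167

C = D/d = 28.0/3.4 = 8.2353
K_B = (4C+2)/(4C−3) = 34.941/29.941 = 1.1670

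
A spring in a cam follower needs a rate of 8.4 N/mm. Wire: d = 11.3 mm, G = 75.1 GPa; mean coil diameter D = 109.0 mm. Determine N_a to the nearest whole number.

14

N_a = Gd⁴/(8D³k) = (75.1×10³ × 11.3⁴)/(8 × 109.0³ × 8.4)
    = 1.22449e+09 / 8.70259e+07 = 14.07 → 14 coils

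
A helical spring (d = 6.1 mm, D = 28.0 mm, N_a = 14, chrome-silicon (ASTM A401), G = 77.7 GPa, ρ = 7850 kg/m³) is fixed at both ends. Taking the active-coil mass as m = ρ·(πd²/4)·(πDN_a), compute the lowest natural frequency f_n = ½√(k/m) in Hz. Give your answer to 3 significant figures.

k = Gd⁴/(8D³N_a) = (77.7×10³)(6.1⁴)/(8·28.0³·14) = 43.757 N/mm = 43757 N/m
Wire length L = πDN_a = π·28.0·14 = 1231.5 mm
m = ρ·(πd²/4)·L = 7850 × 29.225×10⁻⁶ m² × 1.2315 m = 0.28252 kg
f_n = ½√(k/m) = 0.5·√(43757/0.28252) = 0.5·√(1.5488e+05) = 196.77 Hz

197 Hz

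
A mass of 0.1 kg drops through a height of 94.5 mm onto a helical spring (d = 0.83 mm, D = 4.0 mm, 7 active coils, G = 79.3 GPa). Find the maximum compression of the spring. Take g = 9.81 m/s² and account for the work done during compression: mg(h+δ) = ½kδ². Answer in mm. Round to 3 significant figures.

4.30 mm

k = Gd⁴/(8D³N_a) = (79.3×10³)(0.83⁴)/(8·4.0³·7) = 10.501 N/mm
W = mg = 0.1 × 9.81 = 0.981 N
½kδ² − Wδ − Wh = 0 → δ = (W + √(W² + 2kWh))/k
δ = (0.981 + √(0.96236 + 1946.92))/10.501 = (0.981 + 44.135)/10.501 = 4.2965 mm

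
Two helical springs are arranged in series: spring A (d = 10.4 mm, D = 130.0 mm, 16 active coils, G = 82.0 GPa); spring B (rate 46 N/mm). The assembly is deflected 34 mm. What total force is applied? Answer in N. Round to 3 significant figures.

108 N

k_A = Gd⁴/(8D³N_a) = (82.0×10³)(10.4⁴)/(8·130.0³·16) = 3.4112 N/mm
Series: 1/k_eq = 1/3.4112 + 1/46 = 0.31489; k_eq = 3.1757 N/mm
F = k_eq·δ = 3.1757·34 = 107.97 N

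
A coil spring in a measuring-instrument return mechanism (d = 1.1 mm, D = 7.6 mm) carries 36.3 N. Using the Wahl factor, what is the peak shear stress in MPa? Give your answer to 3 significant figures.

Spring index C = D/d = 7.6/1.1 = 6.9091
K_W = (4C−1)/(4C−4) + 0.615/C = 26.636/23.636 + 0.0890 = 1.2159
τ₀ = 8FD/(πd³) = 8·36.3·7.6/(π·1.1³) = 2207.04/4.1815 = 527.82 MPa
τ_max = K·τ₀ = 1.2159 × 527.82 = 641.79 MPa

642 MPa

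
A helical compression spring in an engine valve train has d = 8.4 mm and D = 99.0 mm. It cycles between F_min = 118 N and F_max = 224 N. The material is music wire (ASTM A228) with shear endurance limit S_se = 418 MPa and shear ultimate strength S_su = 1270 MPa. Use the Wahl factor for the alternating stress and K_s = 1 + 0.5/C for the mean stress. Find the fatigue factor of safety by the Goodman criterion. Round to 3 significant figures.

8.32

C = D/d = 99.0/8.4 = 11.7857; K_W = (4C−1)/(4C−4)+0.615/C = 1.1217; K_s = 1+0.5/C = 1.0424
F_a = (F_max−F_min)/2 = 53 N; F_m = (F_max+F_min)/2 = 171 N
τ_a = K_W·8F_aD/(πd³) = 1.1217 × 22.543 = 25.287 MPa
τ_m = K_s·8F_mD/(πd³) = 1.0424 × 72.733 = 75.819 MPa
Goodman: 1/n_f = τ_a/S_se + τ_m/S_su = 25.287/418 + 75.819/1270 = 0.06050 + 0.05970 = 0.1202
n_f = 1/0.1202 = 8.32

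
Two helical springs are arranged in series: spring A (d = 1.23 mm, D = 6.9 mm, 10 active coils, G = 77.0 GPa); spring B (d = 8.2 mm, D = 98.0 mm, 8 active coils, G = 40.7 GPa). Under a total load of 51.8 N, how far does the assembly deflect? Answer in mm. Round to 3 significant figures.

k_A = Gd⁴/(8D³N_a) = (77.0×10³)(1.23⁴)/(8·6.9³·10) = 6.7062 N/mm
k_B = Gd⁴/(8D³N_a) = (40.7×10³)(8.2⁴)/(8·98.0³·8) = 3.0549 N/mm
Series: 1/k_eq = 1/6.7062 + 1/3.0549 = 0.47646; k_eq = 2.0988 N/mm
δ = F/k_eq = 51.8/2.0988 = 24.681 mm

24.7 mm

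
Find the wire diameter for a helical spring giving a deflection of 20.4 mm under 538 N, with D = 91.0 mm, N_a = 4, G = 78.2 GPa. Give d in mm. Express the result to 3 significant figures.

9.50 mm

Required rate k = F/δ = 538/20.4 = 26.373 N/mm
d = (8D³N_a·k / G)^(1/4) = (8·91.0³·4·26.373 / (78.2×10³))^0.25
  = (8132.4)^0.25 = 9.4963 mm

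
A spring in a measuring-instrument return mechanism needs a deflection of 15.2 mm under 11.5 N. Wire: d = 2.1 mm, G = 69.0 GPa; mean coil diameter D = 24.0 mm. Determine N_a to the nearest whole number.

16

Required rate k = F/δ = 11.5/15.2 = 0.75658 N/mm
N_a = Gd⁴/(8D³k) = (69.0×10³ × 2.1⁴)/(8 × 24.0³ × 0.75658)
    = 1.34192e+06 / 83671.6 = 16.04 → 16 coils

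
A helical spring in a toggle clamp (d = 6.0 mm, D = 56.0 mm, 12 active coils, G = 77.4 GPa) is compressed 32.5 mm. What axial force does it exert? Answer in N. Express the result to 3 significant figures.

193 N

k = Gd⁴/(8D³N_a) = (77.4×10³)(6.0⁴)/(8·56.0³·12) = 5.9499 N/mm
F = k·δ = 5.9499 × 32.5 = 193.37 N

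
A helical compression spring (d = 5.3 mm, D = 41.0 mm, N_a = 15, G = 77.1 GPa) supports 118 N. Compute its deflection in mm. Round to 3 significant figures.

k = Gd⁴/(8D³N_a) = (77.1×10³)(5.3⁴)/(8·41.0³·15) = 7.3557 N/mm
δ = F/k = 118 / 7.3557 = 16.042 mm

16.0 mm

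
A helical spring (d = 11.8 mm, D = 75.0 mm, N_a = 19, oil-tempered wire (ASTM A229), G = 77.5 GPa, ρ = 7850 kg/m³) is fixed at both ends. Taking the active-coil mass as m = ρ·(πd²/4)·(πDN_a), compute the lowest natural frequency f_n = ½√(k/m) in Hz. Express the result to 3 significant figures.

39.0 Hz

k = Gd⁴/(8D³N_a) = (77.5×10³)(11.8⁴)/(8·75.0³·19) = 23.432 N/mm = 23432 N/m
Wire length L = πDN_a = π·75.0·19 = 4476.8 mm
m = ρ·(πd²/4)·L = 7850 × 109.36×10⁻⁶ m² × 4.4768 m = 3.8432 kg
f_n = ½√(k/m) = 0.5·√(23432/3.8432) = 0.5·√(6097) = 39.042 Hz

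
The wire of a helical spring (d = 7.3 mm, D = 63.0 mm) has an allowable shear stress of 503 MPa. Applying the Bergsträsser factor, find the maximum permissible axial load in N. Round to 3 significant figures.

1050 N

C = D/d = 63.0/7.3 = 8.6301
K_B = (4C+2)/(4C−3) = 36.521/31.521 = 1.1586
τ_max = K·8FD/(πd³) → F_max = τ_allow·πd³/(8DK)
F_max = 503·π·7.3³/(8·63.0·1.1586) = 6.1473e+05/583.95 = 1052.7 N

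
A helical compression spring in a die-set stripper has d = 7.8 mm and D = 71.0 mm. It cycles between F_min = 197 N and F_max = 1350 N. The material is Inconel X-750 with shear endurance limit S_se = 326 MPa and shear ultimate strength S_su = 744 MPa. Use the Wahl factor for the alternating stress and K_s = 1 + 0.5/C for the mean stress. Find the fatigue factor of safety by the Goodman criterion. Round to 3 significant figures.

C = D/d = 71.0/7.8 = 9.1026; K_W = (4C−1)/(4C−4)+0.615/C = 1.1601; K_s = 1+0.5/C = 1.0549
F_a = (F_max−F_min)/2 = 576.5 N; F_m = (F_max+F_min)/2 = 773.5 N
τ_a = K_W·8F_aD/(πd³) = 1.1601 × 219.64 = 254.81 MPa
τ_m = K_s·8F_mD/(πd³) = 1.0549 × 294.7 = 310.88 MPa
Goodman: 1/n_f = τ_a/S_se + τ_m/S_su = 254.81/326 + 310.88/744 = 0.78163 + 0.41785 = 1.1995
n_f = 1/1.1995 = 0.8337

0.834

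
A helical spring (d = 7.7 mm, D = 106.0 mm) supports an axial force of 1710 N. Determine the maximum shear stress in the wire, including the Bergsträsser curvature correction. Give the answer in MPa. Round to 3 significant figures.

1110 MPa

Spring index C = D/d = 106.0/7.7 = 13.7662
K_B = (4C+2)/(4C−3) = 57.065/52.065 = 1.0960
τ₀ = 8FD/(πd³) = 8·1710·106.0/(π·7.7³) = 1.45008e+06/1434.2 = 1011 MPa
τ_max = K·τ₀ = 1.0960 × 1011 = 1108.1 MPa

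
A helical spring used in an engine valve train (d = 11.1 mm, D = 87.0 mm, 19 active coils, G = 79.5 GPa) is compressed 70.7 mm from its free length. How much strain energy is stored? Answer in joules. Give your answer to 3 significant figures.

30.1 J

k = Gd⁴/(8D³N_a) = (79.5×10³)(11.1⁴)/(8·87.0³·19) = 12.058 N/mm
U = ½kδ² = 0.5 × 12.058 × 70.7² = 30135 N·mm = 30.135 J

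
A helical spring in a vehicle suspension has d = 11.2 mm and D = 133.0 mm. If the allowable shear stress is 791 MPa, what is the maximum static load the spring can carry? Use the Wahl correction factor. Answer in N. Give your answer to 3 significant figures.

C = D/d = 133.0/11.2 = 11.8750
K_W = (4C−1)/(4C−4) + 0.615/C = 46.500/43.500 + 0.0518 = 1.1208
τ_max = K·8FD/(πd³) → F_max = τ_allow·πd³/(8DK)
F_max = 791·π·11.2³/(8·133.0·1.1208) = 3.4912e+06/1192.5 = 2927.7 N

2930 N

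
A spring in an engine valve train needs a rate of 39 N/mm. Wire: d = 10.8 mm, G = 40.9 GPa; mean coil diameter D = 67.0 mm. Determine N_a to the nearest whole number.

N_a = Gd⁴/(8D³k) = (40.9×10³ × 10.8⁴)/(8 × 67.0³ × 39)
    = 5.5644e+08 / 9.38381e+07 = 5.93 → 6 coils

6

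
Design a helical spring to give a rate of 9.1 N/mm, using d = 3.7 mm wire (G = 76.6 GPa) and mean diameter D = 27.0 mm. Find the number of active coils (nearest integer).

N_a = Gd⁴/(8D³k) = (76.6×10³ × 3.7⁴)/(8 × 27.0³ × 9.1)
    = 1.43561e+07 / 1.43292e+06 = 10.02 → 10 coils

10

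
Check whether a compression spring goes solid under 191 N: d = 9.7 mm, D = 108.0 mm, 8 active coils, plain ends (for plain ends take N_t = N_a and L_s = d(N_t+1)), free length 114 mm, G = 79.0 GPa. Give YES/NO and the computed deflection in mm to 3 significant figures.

k = Gd⁴/(8D³N_a) = (79.0×10³)(9.7⁴)/(8·108.0³·8) = 8.6749 N/mm
N_t = 8; L_s = 9.7·9 = 87.3 mm; δ_solid = L₀ − L_s = 114 − 87.3 = 26.7 mm
δ = F/k = 191/8.6749 = 22.018 mm
δ < δ_solid → spring does not go solid

NO, δ = 22.0 mm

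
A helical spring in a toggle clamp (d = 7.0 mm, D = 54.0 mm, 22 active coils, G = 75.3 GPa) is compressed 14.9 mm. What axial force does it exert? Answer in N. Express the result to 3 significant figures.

97.2 N

k = Gd⁴/(8D³N_a) = (75.3×10³)(7.0⁴)/(8·54.0³·22) = 6.5237 N/mm
F = k·δ = 6.5237 × 14.9 = 97.203 N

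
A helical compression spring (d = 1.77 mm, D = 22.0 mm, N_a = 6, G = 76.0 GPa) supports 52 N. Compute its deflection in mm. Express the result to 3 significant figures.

35.6 mm

k = Gd⁴/(8D³N_a) = (76.0×10³)(1.77⁴)/(8·22.0³·6) = 1.4595 N/mm
δ = F/k = 52 / 1.4595 = 35.629 mm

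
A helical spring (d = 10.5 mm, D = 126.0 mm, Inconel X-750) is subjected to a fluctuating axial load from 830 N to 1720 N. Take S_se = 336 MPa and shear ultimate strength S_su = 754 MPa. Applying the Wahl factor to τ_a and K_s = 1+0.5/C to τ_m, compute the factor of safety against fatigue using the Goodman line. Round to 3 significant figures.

C = D/d = 126.0/10.5 = 12.0000; K_W = (4C−1)/(4C−4)+0.615/C = 1.1194; K_s = 1+0.5/C = 1.0417
F_a = (F_max−F_min)/2 = 445 N; F_m = (F_max+F_min)/2 = 1275 N
τ_a = K_W·8F_aD/(πd³) = 1.1194 × 123.34 = 138.07 MPa
τ_m = K_s·8F_mD/(πd³) = 1.0417 × 353.39 = 368.11 MPa
Goodman: 1/n_f = τ_a/S_se + τ_m/S_su = 138.07/336 + 368.11/754 = 0.41092 + 0.48821 = 0.89914
n_f = 1/0.89914 = 1.112

1.11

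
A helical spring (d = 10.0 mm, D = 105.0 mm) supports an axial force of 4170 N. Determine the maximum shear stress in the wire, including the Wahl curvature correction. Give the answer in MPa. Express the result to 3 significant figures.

Spring index C = D/d = 105.0/10.0 = 10.5000
K_W = (4C−1)/(4C−4) + 0.615/C = 41.000/38.000 + 0.0586 = 1.1375
τ₀ = 8FD/(πd³) = 8·4170·105.0/(π·10.0³) = 3.5028e+06/3141.6 = 1115 MPa
τ_max = K·τ₀ = 1.1375 × 1115 = 1268.3 MPa

1270 MPa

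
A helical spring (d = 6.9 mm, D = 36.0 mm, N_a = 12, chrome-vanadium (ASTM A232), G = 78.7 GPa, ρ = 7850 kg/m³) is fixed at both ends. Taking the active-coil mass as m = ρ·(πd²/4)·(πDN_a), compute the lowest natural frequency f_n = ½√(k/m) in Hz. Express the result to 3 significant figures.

k = Gd⁴/(8D³N_a) = (78.7×10³)(6.9⁴)/(8·36.0³·12) = 39.828 N/mm = 39828 N/m
Wire length L = πDN_a = π·36.0·12 = 1357.2 mm
m = ρ·(πd²/4)·L = 7850 × 37.393×10⁻⁶ m² × 1.3572 m = 0.39837 kg
f_n = ½√(k/m) = 0.5·√(39828/0.39837) = 0.5·√(99977) = 158.1 Hz

158 Hz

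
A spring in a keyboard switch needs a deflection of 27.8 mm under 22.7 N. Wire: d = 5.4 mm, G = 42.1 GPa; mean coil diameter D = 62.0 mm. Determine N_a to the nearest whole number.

23

Required rate k = F/δ = 22.7/27.8 = 0.81655 N/mm
N_a = Gd⁴/(8D³k) = (42.1×10³ × 5.4⁴)/(8 × 62.0³ × 0.81655)
    = 3.57979e+07 / 1.55685e+06 = 22.99 → 23 coils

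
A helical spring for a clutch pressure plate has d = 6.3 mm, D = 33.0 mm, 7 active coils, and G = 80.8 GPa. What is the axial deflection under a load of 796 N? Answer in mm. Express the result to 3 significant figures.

k = Gd⁴/(8D³N_a) = (80.8×10³)(6.3⁴)/(8·33.0³·7) = 63.248 N/mm
δ = F/k = 796 / 63.248 = 12.585 mm

12.6 mm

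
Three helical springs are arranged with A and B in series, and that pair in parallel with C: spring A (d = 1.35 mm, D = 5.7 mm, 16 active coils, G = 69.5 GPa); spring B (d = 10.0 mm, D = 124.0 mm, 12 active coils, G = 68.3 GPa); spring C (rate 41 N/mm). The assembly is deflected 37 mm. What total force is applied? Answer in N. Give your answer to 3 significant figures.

1620 N

k_A = Gd⁴/(8D³N_a) = (69.5×10³)(1.35⁴)/(8·5.7³·16) = 9.7383 N/mm
k_B = Gd⁴/(8D³N_a) = (68.3×10³)(10.0⁴)/(8·124.0³·12) = 3.7315 N/mm
Springs A,B series: k_AB = 1/(1/9.7383+1/3.7315) = 2.6978 N/mm; parallel with C: k_eq = 2.6978+41 = 43.698 N/mm
F = k_eq·δ = 43.698·37 = 1616.8 N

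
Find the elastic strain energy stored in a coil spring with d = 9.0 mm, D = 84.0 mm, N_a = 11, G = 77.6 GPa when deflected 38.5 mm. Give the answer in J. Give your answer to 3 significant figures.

7.23 J

k = Gd⁴/(8D³N_a) = (77.6×10³)(9.0⁴)/(8·84.0³·11) = 9.7614 N/mm
U = ½kδ² = 0.5 × 9.7614 × 38.5² = 7234.4 N·mm = 7.2344 J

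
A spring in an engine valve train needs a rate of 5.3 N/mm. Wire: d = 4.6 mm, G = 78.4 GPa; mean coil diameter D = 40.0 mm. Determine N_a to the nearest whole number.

N_a = Gd⁴/(8D³k) = (78.4×10³ × 4.6⁴)/(8 × 40.0³ × 5.3)
    = 3.51033e+07 / 2.7136e+06 = 12.94 → 13 coils

13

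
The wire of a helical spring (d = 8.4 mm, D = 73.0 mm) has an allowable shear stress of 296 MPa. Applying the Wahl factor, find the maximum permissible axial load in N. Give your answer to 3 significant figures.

C = D/d = 73.0/8.4 = 8.6905
K_W = (4C−1)/(4C−4) + 0.615/C = 33.762/30.762 + 0.0708 = 1.1683
τ_max = K·8FD/(πd³) → F_max = τ_allow·πd³/(8DK)
F_max = 296·π·8.4³/(8·73.0·1.1683) = 5.5116e+05/682.28 = 807.82 N

808 N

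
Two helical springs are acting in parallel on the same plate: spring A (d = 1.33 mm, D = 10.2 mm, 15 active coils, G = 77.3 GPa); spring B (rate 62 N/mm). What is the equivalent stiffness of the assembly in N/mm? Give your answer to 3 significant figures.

k_A = Gd⁴/(8D³N_a) = (77.3×10³)(1.33⁴)/(8·10.2³·15) = 1.8993 N/mm
Parallel: k_eq = 1.8993 + 62 = 63.899 N/mm

63.9 N/mm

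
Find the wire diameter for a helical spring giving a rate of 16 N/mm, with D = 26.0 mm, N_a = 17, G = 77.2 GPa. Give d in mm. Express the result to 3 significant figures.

d = (8D³N_a·k / G)^(1/4) = (8·26.0³·17·16 / (77.2×10³))^0.25
  = (495.41)^0.25 = 4.7178 mm

4.72 mm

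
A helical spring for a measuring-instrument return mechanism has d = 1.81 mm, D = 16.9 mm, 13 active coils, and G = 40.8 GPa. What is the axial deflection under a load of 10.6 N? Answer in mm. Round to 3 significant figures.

12.2 mm

k = Gd⁴/(8D³N_a) = (40.8×10³)(1.81⁴)/(8·16.9³·13) = 0.87233 N/mm
δ = F/k = 10.6 / 0.87233 = 12.151 mm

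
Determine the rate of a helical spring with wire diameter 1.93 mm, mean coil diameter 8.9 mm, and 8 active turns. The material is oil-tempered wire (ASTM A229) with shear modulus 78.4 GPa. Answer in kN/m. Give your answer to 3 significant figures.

24.1 kN/m

k = Gd⁴/(8D³N_a) = (78.4×10³ × 1.93⁴) / (8 × 8.9³ × 8)
  = 1.08779e+06 / 45118 = 24.11 N/mm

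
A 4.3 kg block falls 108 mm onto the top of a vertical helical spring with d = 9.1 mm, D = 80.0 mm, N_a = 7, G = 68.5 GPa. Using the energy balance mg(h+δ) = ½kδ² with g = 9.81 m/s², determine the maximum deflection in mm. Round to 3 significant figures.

26.3 mm

k = Gd⁴/(8D³N_a) = (68.5×10³)(9.1⁴)/(8·80.0³·7) = 16.383 N/mm
W = mg = 4.3 × 9.81 = 42.183 N
½kδ² − Wδ − Wh = 0 → δ = (W + √(W² + 2kWh))/k
δ = (42.183 + √(1779.4 + 149276))/16.383 = (42.183 + 388.66)/16.383 = 26.298 mm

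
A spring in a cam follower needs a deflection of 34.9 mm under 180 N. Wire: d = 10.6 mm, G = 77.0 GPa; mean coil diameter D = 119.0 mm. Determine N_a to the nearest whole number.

14

Required rate k = F/δ = 180/34.9 = 5.1576 N/mm
N_a = Gd⁴/(8D³k) = (77.0×10³ × 10.6⁴)/(8 × 119.0³ × 5.1576)
    = 9.72107e+08 / 6.95309e+07 = 13.98 → 14 coils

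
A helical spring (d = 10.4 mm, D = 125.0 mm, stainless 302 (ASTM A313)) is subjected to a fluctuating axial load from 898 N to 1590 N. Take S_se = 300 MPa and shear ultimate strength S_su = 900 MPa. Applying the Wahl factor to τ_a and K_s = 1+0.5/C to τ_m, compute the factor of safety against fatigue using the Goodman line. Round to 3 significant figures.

C = D/d = 125.0/10.4 = 12.0192; K_W = (4C−1)/(4C−4)+0.615/C = 1.1192; K_s = 1+0.5/C = 1.0416
F_a = (F_max−F_min)/2 = 346 N; F_m = (F_max+F_min)/2 = 1244 N
τ_a = K_W·8F_aD/(πd³) = 1.1192 × 97.91 = 109.58 MPa
τ_m = K_s·8F_mD/(πd³) = 1.0416 × 352.02 = 366.67 MPa
Goodman: 1/n_f = τ_a/S_se + τ_m/S_su = 109.58/300 + 366.67/900 = 0.36528 + 0.40741 = 0.77269
n_f = 1/0.77269 = 1.294

1.29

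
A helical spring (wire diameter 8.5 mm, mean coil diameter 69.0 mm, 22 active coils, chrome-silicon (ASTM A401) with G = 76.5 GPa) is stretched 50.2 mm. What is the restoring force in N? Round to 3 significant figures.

347 N

k = Gd⁴/(8D³N_a) = (76.5×10³)(8.5⁴)/(8·69.0³·22) = 6.9068 N/mm
F = k·δ = 6.9068 × 50.2 = 346.72 N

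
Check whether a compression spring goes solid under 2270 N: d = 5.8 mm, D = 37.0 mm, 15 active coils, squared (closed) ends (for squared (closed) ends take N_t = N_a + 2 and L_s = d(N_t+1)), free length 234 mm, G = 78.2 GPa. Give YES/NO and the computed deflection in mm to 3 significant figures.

k = Gd⁴/(8D³N_a) = (78.2×10³)(5.8⁴)/(8·37.0³·15) = 14.559 N/mm
N_t = 17; L_s = 5.8·18 = 104.4 mm; δ_solid = L₀ − L_s = 234 − 104.4 = 129.6 mm
δ = F/k = 2270/14.559 = 155.92 mm
δ ≥ δ_solid → spring goes solid

YES, δ = 156 mm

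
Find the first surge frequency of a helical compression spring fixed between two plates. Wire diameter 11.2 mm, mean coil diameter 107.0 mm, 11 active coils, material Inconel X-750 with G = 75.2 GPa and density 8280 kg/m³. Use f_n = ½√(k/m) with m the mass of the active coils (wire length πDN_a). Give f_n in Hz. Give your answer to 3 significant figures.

k = Gd⁴/(8D³N_a) = (75.2×10³)(11.2⁴)/(8·107.0³·11) = 10.976 N/mm = 10976 N/m
Wire length L = πDN_a = π·107.0·11 = 3697.7 mm
m = ρ·(πd²/4)·L = 8280 × 98.52×10⁻⁶ m² × 3.6977 m = 3.0164 kg
f_n = ½√(k/m) = 0.5·√(10976/3.0164) = 0.5·√(3638.9) = 30.162 Hz

30.2 Hz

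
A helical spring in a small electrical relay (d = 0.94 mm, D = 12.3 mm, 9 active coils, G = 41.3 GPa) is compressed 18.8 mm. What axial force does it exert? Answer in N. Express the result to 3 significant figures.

k = Gd⁴/(8D³N_a) = (41.3×10³)(0.94⁴)/(8·12.3³·9) = 0.24067 N/mm
F = k·δ = 0.24067 × 18.8 = 4.5245 N

4.52 N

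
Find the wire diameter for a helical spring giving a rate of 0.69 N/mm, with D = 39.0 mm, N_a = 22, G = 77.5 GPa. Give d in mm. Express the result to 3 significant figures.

d = (8D³N_a·k / G)^(1/4) = (8·39.0³·22·0.69 / (77.5×10³))^0.25
  = (92.951)^0.25 = 3.1050 mm

3.11 mm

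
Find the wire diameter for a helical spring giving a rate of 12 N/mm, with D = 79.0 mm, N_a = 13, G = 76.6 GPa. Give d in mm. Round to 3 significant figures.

9.47 mm

d = (8D³N_a·k / G)^(1/4) = (8·79.0³·13·12 / (76.6×10³))^0.25
  = (8032.8)^0.25 = 9.4671 mm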